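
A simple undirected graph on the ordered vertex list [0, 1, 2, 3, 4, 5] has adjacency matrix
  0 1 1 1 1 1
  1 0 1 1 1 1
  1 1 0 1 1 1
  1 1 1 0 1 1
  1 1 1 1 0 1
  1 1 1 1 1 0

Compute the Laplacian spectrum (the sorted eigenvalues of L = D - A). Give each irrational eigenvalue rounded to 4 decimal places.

[0, 6, 6, 6, 6, 6]

Reading degrees in the order [0, 1, 2, 3, 4, 5] gives [5, 5, 5, 5, 5, 5]; set D = diag(5, 5, 5, 5, 5, 5) and form L = D - A. L is symmetric positive semidefinite, so every eigenvalue is real and nonnegative. The single zero eigenvalue shows the graph is connected. The eigenvalues sum to 30, which equals trace(L) = 2|E|. By the matrix-tree theorem the graph has (1/6) * product of the nonzero eigenvalues = 1296 spanning trees.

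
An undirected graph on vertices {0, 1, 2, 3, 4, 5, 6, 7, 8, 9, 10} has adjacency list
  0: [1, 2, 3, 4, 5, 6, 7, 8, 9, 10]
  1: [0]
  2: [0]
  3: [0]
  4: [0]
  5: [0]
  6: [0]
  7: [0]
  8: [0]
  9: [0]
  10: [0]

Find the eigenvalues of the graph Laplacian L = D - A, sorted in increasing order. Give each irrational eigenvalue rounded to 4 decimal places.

With the vertex order [0, 1, 2, 3, 4, 5, 6, 7, 8, 9, 10], the degrees are [10, 1, 1, 1, 1, 1, 1, 1, 1, 1, 1], giving D = diag(10, 1, 1, 1, 1, 1, 1, 1, 1, 1, 1) and L = D - A. Diagonalising L (or applying a numerical eigensolver to the 11x11 matrix) gives the spectrum above. The single zero eigenvalue shows the graph is connected. By the matrix-tree theorem the graph has (1/11) * product of the nonzero eigenvalues = 1 spanning tree.

[0, 1, 1, 1, 1, 1, 1, 1, 1, 1, 11]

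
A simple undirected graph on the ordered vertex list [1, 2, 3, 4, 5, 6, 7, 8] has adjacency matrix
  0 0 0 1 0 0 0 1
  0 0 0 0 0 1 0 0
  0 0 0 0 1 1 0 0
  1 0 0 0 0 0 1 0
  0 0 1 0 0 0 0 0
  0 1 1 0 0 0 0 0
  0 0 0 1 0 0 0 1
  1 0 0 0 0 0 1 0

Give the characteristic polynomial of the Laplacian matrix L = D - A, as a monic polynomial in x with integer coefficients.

x^8 - 14x^7 + 78x^6 - 220x^5 + 328x^4 - 240x^3 + 64x^2

Reading degrees in the order [1, 2, 3, 4, 5, 6, 7, 8] gives [2, 1, 2, 2, 1, 2, 2, 2]; set D = diag(2, 1, 2, 2, 1, 2, 2, 2) and form L = D - A. L has integer entries, so p(x) = det(xI - L) has integer coefficients. Expanding the determinant yields x^8 - 14x^7 + 78x^6 - 220x^5 + 328x^4 - 240x^3 + 64x^2. The coefficient of x^7 equals -trace(L) = -14, matching the sum of degrees.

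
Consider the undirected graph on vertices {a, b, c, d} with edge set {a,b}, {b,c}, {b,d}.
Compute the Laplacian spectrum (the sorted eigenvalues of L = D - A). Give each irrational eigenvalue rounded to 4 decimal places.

[0, 1, 1, 4]

Reading degrees in the order [a, b, c, d] gives [1, 3, 1, 1]; set D = diag(1, 3, 1, 1) and form L = D - A. The multiplicity of 0 as a Laplacian eigenvalue equals the number of connected components. There is one zero in the spectrum, matching the 1 component.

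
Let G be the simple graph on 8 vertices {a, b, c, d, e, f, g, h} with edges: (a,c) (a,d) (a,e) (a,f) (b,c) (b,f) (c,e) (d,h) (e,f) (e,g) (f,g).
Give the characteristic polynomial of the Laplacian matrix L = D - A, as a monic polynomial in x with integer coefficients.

x^8 - 22x^7 + 196x^6 - 908x^5 + 2332x^4 - 3252x^3 + 2187x^2 - 488x

Reading degrees in the order [a, b, c, d, e, f, g, h] gives [4, 2, 3, 2, 4, 4, 2, 1]; set D = diag(4, 2, 3, 2, 4, 4, 2, 1) and form L = D - A. Computing det(xI - L) by cofactor expansion (or equivalently via sum-over-permutations) gives x^8 - 22x^7 + 196x^6 - 908x^5 + 2332x^4 - 3252x^3 + 2187x^2 - 488x. The coefficient of x^7 equals -trace(L) = -22, matching the sum of degrees. There is one zero in the spectrum, matching the 1 component. By the matrix-tree theorem the graph has (1/8) * product of the nonzero eigenvalues = 61 spanning trees.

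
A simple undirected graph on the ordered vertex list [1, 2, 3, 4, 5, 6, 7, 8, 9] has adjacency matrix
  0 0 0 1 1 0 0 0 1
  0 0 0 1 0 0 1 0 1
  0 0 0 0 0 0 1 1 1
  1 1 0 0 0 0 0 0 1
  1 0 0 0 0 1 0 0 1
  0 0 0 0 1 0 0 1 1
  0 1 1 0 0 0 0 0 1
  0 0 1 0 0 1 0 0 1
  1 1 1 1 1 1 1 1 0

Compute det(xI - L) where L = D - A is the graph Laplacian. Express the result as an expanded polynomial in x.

Reading degrees in the order [1, 2, 3, 4, 5, 6, 7, 8, 9] gives [3, 3, 3, 3, 3, 3, 3, 3, 8]; set D = diag(3, 3, 3, 3, 3, 3, 3, 3, 8) and form L = D - A. Computing det(xI - L) by cofactor expansion (or equivalently via sum-over-permutations) gives x^9 - 32x^8 + 428x^7 - 3136x^6 + 13786x^5 - 37232x^4 + 60276x^3 - 53424x^2 + 19845x. Since p(0) = det(-L) = 0, x divides p(x). There is one zero in the spectrum, matching the 1 component.

x^9 - 32x^8 + 428x^7 - 3136x^6 + 13786x^5 - 37232x^4 + 60276x^3 - 53424x^2 + 19845x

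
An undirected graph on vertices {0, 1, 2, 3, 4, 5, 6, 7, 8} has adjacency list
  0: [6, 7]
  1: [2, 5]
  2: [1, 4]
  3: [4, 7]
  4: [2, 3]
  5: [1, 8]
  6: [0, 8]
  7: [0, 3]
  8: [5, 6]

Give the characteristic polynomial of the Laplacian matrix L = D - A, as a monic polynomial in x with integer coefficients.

x^9 - 18x^8 + 135x^7 - 546x^6 + 1287x^5 - 1782x^4 + 1386x^3 - 540x^2 + 81x

Reading degrees in the order [0, 1, 2, 3, 4, 5, 6, 7, 8] gives [2, 2, 2, 2, 2, 2, 2, 2, 2]; set D = diag(2, 2, 2, 2, 2, 2, 2, 2, 2) and form L = D - A. L has integer entries, so p(x) = det(xI - L) has integer coefficients. Expanding the determinant yields x^9 - 18x^8 + 135x^7 - 546x^6 + 1287x^5 - 1782x^4 + 1386x^3 - 540x^2 + 81x. The coefficient of x^8 equals -trace(L) = -18, matching the sum of degrees. The eigenvalues sum to 18, which equals trace(L) = 2|E|. By the matrix-tree theorem the graph has (1/9) * product of the nonzero eigenvalues = 9 spanning trees.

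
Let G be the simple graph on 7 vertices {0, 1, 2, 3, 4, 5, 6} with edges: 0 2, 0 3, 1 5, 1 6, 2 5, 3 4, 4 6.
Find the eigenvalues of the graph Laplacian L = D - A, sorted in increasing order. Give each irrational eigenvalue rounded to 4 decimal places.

Each diagonal entry of L is the vertex degree and each off-diagonal entry is -1 where an edge is present, 0 otherwise; in the order [0, 1, 2, 3, 4, 5, 6] the diagonal is [2, 2, 2, 2, 2, 2, 2]. L is symmetric positive semidefinite, so every eigenvalue is real and nonnegative. The single zero eigenvalue shows the graph is connected. There is one zero in the spectrum, matching the 1 component. The eigenvalues sum to 14, which equals trace(L) = 2|E|.

[0, 0.7530, 0.7530, 2.4450, 2.4450, 3.8019, 3.8019]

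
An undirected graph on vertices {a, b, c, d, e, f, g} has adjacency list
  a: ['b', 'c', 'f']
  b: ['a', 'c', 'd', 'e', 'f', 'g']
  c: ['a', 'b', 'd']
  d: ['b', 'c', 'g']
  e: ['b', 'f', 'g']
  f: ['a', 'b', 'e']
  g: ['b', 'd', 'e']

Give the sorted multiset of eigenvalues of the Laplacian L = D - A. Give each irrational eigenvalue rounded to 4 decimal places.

With the vertex order [a, b, c, d, e, f, g], the degrees are [3, 6, 3, 3, 3, 3, 3], giving D = diag(3, 6, 3, 3, 3, 3, 3) and L = D - A. Since every row of L sums to 0, the all-ones vector is in the kernel and 0 is an eigenvalue. The single zero eigenvalue shows the graph is connected. The largest eigenvalue, 7, is at most the vertex count 7.

[0, 2, 2, 4, 4, 5, 7]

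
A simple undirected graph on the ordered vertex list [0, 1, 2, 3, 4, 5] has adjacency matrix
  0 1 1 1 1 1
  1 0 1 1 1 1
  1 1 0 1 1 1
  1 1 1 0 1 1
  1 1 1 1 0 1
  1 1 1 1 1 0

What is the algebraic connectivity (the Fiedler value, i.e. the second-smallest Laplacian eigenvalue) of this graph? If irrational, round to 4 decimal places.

Reading degrees in the order [0, 1, 2, 3, 4, 5] gives [5, 5, 5, 5, 5, 5]; set D = diag(5, 5, 5, 5, 5, 5) and form L = D - A. The smallest Laplacian eigenvalue is always 0. The next one, lambda_2 = 6, measures how hard the graph is to disconnect: larger values mean better connectivity. There is one zero in the spectrum, matching the 1 component.

6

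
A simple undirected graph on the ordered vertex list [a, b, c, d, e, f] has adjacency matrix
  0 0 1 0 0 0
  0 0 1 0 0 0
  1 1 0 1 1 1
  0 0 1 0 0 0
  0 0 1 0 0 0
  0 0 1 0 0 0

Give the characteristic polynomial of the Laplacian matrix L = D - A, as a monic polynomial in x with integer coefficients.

Reading degrees in the order [a, b, c, d, e, f] gives [1, 1, 5, 1, 1, 1]; set D = diag(1, 1, 5, 1, 1, 1) and form L = D - A. L has integer entries, so p(x) = det(xI - L) has integer coefficients. Expanding the determinant yields x^6 - 10x^5 + 30x^4 - 40x^3 + 25x^2 - 6x. Since p(0) = det(-L) = 0, x divides p(x). The eigenvalues sum to 10, which equals trace(L) = 2|E|.

x^6 - 10x^5 + 30x^4 - 40x^3 + 25x^2 - 6x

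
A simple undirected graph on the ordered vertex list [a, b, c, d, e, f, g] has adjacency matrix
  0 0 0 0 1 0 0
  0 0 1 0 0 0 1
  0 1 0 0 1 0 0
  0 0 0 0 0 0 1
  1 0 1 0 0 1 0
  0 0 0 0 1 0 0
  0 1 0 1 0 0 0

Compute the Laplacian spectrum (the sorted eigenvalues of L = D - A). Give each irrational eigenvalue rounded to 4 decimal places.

[0, 0.2254, 1, 1, 2.1859, 3.3604, 4.2283]

Reading degrees in the order [a, b, c, d, e, f, g] gives [1, 2, 2, 1, 3, 1, 2]; set D = diag(1, 2, 2, 1, 3, 1, 2) and form L = D - A. L is symmetric positive semidefinite, so every eigenvalue is real and nonnegative. The eigenvalues sum to 12, which equals trace(L) = 2|E|.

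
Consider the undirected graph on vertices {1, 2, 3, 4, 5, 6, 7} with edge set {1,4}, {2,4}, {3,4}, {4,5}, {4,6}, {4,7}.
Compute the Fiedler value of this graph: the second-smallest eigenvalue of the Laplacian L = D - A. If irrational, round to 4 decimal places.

Reading degrees in the order [1, 2, 3, 4, 5, 6, 7] gives [1, 1, 1, 6, 1, 1, 1]; set D = diag(1, 1, 1, 6, 1, 1, 1) and form L = D - A. The sorted Laplacian eigenvalues are [0, 1, 1, 1, 1, 1, 7]; the algebraic connectivity is the second entry, 1. By the matrix-tree theorem the graph has (1/7) * product of the nonzero eigenvalues = 1 spanning tree. The eigenvalues sum to 12, which equals trace(L) = 2|E|.

1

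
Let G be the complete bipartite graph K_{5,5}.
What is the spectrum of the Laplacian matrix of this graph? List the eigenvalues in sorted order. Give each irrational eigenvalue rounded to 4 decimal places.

The graph has 10 vertices and degree multiset [5, 5, 5, 5, 5, 5, 5, 5, 5, 5]; D is the diagonal matrix of degrees and L = D - A. L is symmetric positive semidefinite, so every eigenvalue is real and nonnegative. The single zero eigenvalue shows the graph is connected. The eigenvalues sum to 50, which equals trace(L) = 2|E|. The largest eigenvalue, 10, is at most the vertex count 10.

[0, 5, 5, 5, 5, 5, 5, 5, 5, 10]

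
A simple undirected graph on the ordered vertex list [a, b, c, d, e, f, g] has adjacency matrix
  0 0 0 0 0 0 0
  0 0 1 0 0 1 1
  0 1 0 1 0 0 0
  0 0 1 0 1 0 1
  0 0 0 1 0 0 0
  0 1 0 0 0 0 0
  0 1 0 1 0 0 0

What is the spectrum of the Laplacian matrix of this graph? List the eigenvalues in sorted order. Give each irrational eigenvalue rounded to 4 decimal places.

[0, 0, 0.5858, 1.2679, 2, 3.4142, 4.7321]

With the vertex order [a, b, c, d, e, f, g], the degrees are [0, 3, 2, 3, 1, 1, 2], giving D = diag(0, 3, 2, 3, 1, 1, 2) and L = D - A. The multiplicity of 0 as a Laplacian eigenvalue equals the number of connected components. The 2 zero eigenvalues correspond to the 2 connected components. The eigenvalues sum to 12, which equals trace(L) = 2|E|.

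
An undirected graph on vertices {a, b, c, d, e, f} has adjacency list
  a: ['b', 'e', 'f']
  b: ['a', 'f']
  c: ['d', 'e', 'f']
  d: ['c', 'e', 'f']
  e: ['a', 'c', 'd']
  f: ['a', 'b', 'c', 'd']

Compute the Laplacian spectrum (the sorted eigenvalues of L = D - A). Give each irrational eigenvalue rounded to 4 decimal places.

[0, 1.4384, 3, 4, 4, 5.5616]

Reading degrees in the order [a, b, c, d, e, f] gives [3, 2, 3, 3, 3, 4]; set D = diag(3, 2, 3, 3, 3, 4) and form L = D - A. Since every row of L sums to 0, the all-ones vector is in the kernel and 0 is an eigenvalue. There is one zero in the spectrum, matching the 1 component.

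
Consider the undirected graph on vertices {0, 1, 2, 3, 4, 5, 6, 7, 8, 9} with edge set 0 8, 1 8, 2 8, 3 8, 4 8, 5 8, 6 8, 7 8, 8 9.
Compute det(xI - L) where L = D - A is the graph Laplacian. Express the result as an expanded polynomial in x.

With the vertex order [0, 1, 2, 3, 4, 5, 6, 7, 8, 9], the degrees are [1, 1, 1, 1, 1, 1, 1, 1, 9, 1], giving D = diag(1, 1, 1, 1, 1, 1, 1, 1, 9, 1) and L = D - A. Computing det(xI - L) by cofactor expansion (or equivalently via sum-over-permutations) gives x^10 - 18x^9 + 108x^8 - 336x^7 + 630x^6 - 756x^5 + 588x^4 - 288x^3 + 81x^2 - 10x. The coefficient of x^9 equals -trace(L) = -18, matching the sum of degrees. By the matrix-tree theorem the graph has (1/10) * product of the nonzero eigenvalues = 1 spanning tree.

x^10 - 18x^9 + 108x^8 - 336x^7 + 630x^6 - 756x^5 + 588x^4 - 288x^3 + 81x^2 - 10x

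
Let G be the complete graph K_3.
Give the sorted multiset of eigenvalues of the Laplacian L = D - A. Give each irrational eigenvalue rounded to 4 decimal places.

[0, 3, 3]

The graph has 3 vertices and degree multiset [2, 2, 2]; D is the diagonal matrix of degrees and L = D - A. Diagonalising L (or applying a numerical eigensolver to the 3x3 matrix) gives the spectrum above. The eigenvalues sum to 6, which equals trace(L) = 2|E|.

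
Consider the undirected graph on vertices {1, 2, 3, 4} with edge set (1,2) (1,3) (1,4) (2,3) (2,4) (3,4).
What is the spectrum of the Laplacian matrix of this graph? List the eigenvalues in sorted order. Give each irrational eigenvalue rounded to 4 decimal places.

Each diagonal entry of L is the vertex degree and each off-diagonal entry is -1 where an edge is present, 0 otherwise; in the order [1, 2, 3, 4] the diagonal is [3, 3, 3, 3]. Since every row of L sums to 0, the all-ones vector is in the kernel and 0 is an eigenvalue. The single zero eigenvalue shows the graph is connected. There is one zero in the spectrum, matching the 1 component.

[0, 4, 4, 4]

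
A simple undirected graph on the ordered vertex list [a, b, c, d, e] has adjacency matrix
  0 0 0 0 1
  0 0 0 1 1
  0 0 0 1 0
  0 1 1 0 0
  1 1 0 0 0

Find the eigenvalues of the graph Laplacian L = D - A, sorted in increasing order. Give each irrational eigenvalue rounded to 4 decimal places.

[0, 0.3820, 1.3820, 2.6180, 3.6180]

Reading degrees in the order [a, b, c, d, e] gives [1, 2, 1, 2, 2]; set D = diag(1, 2, 1, 2, 2) and form L = D - A. Diagonalising L (or applying a numerical eigensolver to the 5x5 matrix) gives the spectrum above. The single zero eigenvalue shows the graph is connected. The largest eigenvalue, 3.6180, is at most the vertex count 5.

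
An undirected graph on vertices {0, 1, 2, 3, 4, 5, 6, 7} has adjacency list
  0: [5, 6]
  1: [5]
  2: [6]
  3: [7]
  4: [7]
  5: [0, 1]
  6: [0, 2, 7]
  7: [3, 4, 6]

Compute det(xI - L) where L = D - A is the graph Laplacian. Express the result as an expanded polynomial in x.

x^8 - 14x^7 + 76x^6 - 204x^5 + 287x^4 - 208x^3 + 70x^2 - 8x

Each diagonal entry of L is the vertex degree and each off-diagonal entry is -1 where an edge is present, 0 otherwise; in the order [0, 1, 2, 3, 4, 5, 6, 7] the diagonal is [2, 1, 1, 1, 1, 2, 3, 3]. L has integer entries, so p(x) = det(xI - L) has integer coefficients. Expanding the determinant yields x^8 - 14x^7 + 76x^6 - 204x^5 + 287x^4 - 208x^3 + 70x^2 - 8x. Since p(0) = det(-L) = 0, x divides p(x).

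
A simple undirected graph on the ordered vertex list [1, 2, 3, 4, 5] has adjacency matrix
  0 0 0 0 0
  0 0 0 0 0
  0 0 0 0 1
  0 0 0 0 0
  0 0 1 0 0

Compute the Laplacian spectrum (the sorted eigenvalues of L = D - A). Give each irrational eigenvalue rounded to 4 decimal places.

[0, 0, 0, 0, 2]

With the vertex order [1, 2, 3, 4, 5], the degrees are [0, 0, 1, 0, 1], giving D = diag(0, 0, 1, 0, 1) and L = D - A. Diagonalising L (or applying a numerical eigensolver to the 5x5 matrix) gives the spectrum above. The 4 zero eigenvalues correspond to the 4 connected components. The largest eigenvalue, 2, is at most the vertex count 5.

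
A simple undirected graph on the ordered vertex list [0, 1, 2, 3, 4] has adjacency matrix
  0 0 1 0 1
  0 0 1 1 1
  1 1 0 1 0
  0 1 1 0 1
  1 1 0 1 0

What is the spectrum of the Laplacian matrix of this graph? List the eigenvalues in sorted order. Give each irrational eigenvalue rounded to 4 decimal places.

With the vertex order [0, 1, 2, 3, 4], the degrees are [2, 3, 3, 3, 3], giving D = diag(2, 3, 3, 3, 3) and L = D - A. Since every row of L sums to 0, the all-ones vector is in the kernel and 0 is an eigenvalue. The single zero eigenvalue shows the graph is connected. The largest eigenvalue, 5, is at most the vertex count 5.

[0, 2, 3, 4, 5]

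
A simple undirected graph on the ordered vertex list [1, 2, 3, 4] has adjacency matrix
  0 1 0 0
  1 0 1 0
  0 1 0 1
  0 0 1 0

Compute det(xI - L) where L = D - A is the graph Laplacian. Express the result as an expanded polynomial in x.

Each diagonal entry of L is the vertex degree and each off-diagonal entry is -1 where an edge is present, 0 otherwise; in the order [1, 2, 3, 4] the diagonal is [1, 2, 2, 1]. L has integer entries, so p(x) = det(xI - L) has integer coefficients. Expanding the determinant yields x^4 - 6x^3 + 10x^2 - 4x. The constant term is 0 because L is singular (the all-ones vector lies in its kernel). There is one zero in the spectrum, matching the 1 component. The largest eigenvalue, 3.4142, is at most the vertex count 4.

x^4 - 6x^3 + 10x^2 - 4x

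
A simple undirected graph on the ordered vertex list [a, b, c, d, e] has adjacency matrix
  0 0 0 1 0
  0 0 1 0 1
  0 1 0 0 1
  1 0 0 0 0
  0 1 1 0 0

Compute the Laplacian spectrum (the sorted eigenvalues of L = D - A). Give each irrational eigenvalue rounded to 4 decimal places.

Each diagonal entry of L is the vertex degree and each off-diagonal entry is -1 where an edge is present, 0 otherwise; in the order [a, b, c, d, e] the diagonal is [1, 2, 2, 1, 2]. Since every row of L sums to 0, the all-ones vector is in the kernel and 0 is an eigenvalue. The 2 zero eigenvalues correspond to the 2 connected components.

[0, 0, 2, 3, 3]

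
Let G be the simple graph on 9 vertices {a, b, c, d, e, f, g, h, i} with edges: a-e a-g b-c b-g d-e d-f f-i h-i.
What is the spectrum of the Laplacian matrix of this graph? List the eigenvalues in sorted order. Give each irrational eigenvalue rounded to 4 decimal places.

[0, 0.1206, 0.4679, 1, 1.6527, 2.3473, 3, 3.5321, 3.8794]

Each diagonal entry of L is the vertex degree and each off-diagonal entry is -1 where an edge is present, 0 otherwise; in the order [a, b, c, d, e, f, g, h, i] the diagonal is [2, 2, 1, 2, 2, 2, 2, 1, 2]. The multiplicity of 0 as a Laplacian eigenvalue equals the number of connected components. There is one zero in the spectrum, matching the 1 component.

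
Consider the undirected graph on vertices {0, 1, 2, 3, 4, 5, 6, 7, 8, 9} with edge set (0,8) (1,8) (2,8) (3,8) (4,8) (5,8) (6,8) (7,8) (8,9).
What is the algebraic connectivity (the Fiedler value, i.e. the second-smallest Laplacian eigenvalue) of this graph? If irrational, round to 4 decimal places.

Each diagonal entry of L is the vertex degree and each off-diagonal entry is -1 where an edge is present, 0 otherwise; in the order [0, 1, 2, 3, 4, 5, 6, 7, 8, 9] the diagonal is [1, 1, 1, 1, 1, 1, 1, 1, 9, 1]. The smallest Laplacian eigenvalue is always 0. The next one, lambda_2 = 1, measures how hard the graph is to disconnect: larger values mean better connectivity. The eigenvalues sum to 18, which equals trace(L) = 2|E|.

1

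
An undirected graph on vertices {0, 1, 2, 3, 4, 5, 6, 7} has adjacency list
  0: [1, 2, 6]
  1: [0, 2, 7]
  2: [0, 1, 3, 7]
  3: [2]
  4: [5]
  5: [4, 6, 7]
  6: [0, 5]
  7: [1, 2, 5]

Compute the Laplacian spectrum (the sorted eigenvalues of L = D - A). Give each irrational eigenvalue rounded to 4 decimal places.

[0, 0.5389, 1.0380, 1.7320, 2.5468, 4.3521, 4.5348, 5.2575]

Each diagonal entry of L is the vertex degree and each off-diagonal entry is -1 where an edge is present, 0 otherwise; in the order [0, 1, 2, 3, 4, 5, 6, 7] the diagonal is [3, 3, 4, 1, 1, 3, 2, 3]. Diagonalising L (or applying a numerical eigensolver to the 8x8 matrix) gives the spectrum above. The single zero eigenvalue shows the graph is connected. There is one zero in the spectrum, matching the 1 component.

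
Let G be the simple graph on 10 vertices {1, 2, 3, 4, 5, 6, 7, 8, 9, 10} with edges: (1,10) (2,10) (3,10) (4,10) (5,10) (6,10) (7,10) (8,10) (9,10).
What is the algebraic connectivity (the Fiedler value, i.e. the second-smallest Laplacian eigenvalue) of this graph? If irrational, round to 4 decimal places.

Each diagonal entry of L is the vertex degree and each off-diagonal entry is -1 where an edge is present, 0 otherwise; in the order [1, 2, 3, 4, 5, 6, 7, 8, 9, 10] the diagonal is [1, 1, 1, 1, 1, 1, 1, 1, 1, 9]. The sorted Laplacian eigenvalues are [0, 1, 1, 1, 1, 1, 1, 1, 1, 10]; the algebraic connectivity is the second entry, 1. By the matrix-tree theorem the graph has (1/10) * product of the nonzero eigenvalues = 1 spanning tree.

1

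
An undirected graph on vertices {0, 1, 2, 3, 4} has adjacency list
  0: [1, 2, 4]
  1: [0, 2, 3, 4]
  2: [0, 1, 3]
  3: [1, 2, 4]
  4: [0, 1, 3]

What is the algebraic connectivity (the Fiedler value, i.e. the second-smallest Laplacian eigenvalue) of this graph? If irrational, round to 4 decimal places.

Reading degrees in the order [0, 1, 2, 3, 4] gives [3, 4, 3, 3, 3]; set D = diag(3, 4, 3, 3, 3) and form L = D - A. Computing the eigenvalues of L and sorting gives [0, 3, 3, 5, 5]. The Fiedler value lambda_2 = 3 is strictly positive, so the graph is connected. By the matrix-tree theorem the graph has (1/5) * product of the nonzero eigenvalues = 45 spanning trees.

3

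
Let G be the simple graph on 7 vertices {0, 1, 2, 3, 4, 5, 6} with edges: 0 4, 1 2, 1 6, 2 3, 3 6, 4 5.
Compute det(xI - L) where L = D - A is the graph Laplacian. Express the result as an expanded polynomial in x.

x^7 - 12x^6 + 55x^5 - 120x^4 + 124x^3 - 48x^2

Each diagonal entry of L is the vertex degree and each off-diagonal entry is -1 where an edge is present, 0 otherwise; in the order [0, 1, 2, 3, 4, 5, 6] the diagonal is [1, 2, 2, 2, 2, 1, 2]. The eigenvalues of L are [0, 0, 1, 2, 2, 3, 4]; the characteristic polynomial is the product of (x - lambda_i), which multiplies out to x^7 - 12x^6 + 55x^5 - 120x^4 + 124x^3 - 48x^2. The constant term is 0 because L is singular (the all-ones vector lies in its kernel). The largest eigenvalue, 4, is at most the vertex count 7.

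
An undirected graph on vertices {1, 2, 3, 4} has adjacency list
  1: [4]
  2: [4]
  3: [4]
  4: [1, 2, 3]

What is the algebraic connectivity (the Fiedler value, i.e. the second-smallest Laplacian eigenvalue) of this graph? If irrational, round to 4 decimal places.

Each diagonal entry of L is the vertex degree and each off-diagonal entry is -1 where an edge is present, 0 otherwise; in the order [1, 2, 3, 4] the diagonal is [1, 1, 1, 3]. The sorted Laplacian eigenvalues are [0, 1, 1, 4]; the algebraic connectivity is the second entry, 1. The largest eigenvalue, 4, is at most the vertex count 4.

1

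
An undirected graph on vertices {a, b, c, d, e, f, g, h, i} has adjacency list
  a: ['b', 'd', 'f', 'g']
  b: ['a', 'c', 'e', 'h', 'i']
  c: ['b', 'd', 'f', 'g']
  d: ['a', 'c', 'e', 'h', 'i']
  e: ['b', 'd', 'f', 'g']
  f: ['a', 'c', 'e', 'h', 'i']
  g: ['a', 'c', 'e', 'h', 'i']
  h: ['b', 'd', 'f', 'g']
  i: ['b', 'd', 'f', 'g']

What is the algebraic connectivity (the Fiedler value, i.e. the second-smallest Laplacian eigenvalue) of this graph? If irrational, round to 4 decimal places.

4

Each diagonal entry of L is the vertex degree and each off-diagonal entry is -1 where an edge is present, 0 otherwise; in the order [a, b, c, d, e, f, g, h, i] the diagonal is [4, 5, 4, 5, 4, 5, 5, 4, 4]. The sorted Laplacian eigenvalues are [0, 4, 4, 4, 4, 5, 5, 5, 9]; the algebraic connectivity is the second entry, 4. There is one zero in the spectrum, matching the 1 component. By the matrix-tree theorem the graph has (1/9) * product of the nonzero eigenvalues = 32000 spanning trees.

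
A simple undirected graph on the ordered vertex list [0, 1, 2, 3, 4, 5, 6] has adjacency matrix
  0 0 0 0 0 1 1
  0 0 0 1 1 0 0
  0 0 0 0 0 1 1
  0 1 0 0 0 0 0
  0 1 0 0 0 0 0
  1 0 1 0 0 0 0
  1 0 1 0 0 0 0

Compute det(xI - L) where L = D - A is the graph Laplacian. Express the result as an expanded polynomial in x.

Reading degrees in the order [0, 1, 2, 3, 4, 5, 6] gives [2, 2, 2, 1, 1, 2, 2]; set D = diag(2, 2, 2, 1, 1, 2, 2) and form L = D - A. The eigenvalues of L are [0, 0, 1, 2, 2, 3, 4]; the characteristic polynomial is the product of (x - lambda_i), which multiplies out to x^7 - 12x^6 + 55x^5 - 120x^4 + 124x^3 - 48x^2. The constant term is 0 because L is singular (the all-ones vector lies in its kernel). The largest eigenvalue, 4, is at most the vertex count 7.

x^7 - 12x^6 + 55x^5 - 120x^4 + 124x^3 - 48x^2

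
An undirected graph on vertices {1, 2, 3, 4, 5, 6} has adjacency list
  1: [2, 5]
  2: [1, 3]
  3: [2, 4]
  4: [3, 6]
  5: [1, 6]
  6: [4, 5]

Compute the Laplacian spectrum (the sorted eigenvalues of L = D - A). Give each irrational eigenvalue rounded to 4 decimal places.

Each diagonal entry of L is the vertex degree and each off-diagonal entry is -1 where an edge is present, 0 otherwise; in the order [1, 2, 3, 4, 5, 6] the diagonal is [2, 2, 2, 2, 2, 2]. L is symmetric positive semidefinite, so every eigenvalue is real and nonnegative. The single zero eigenvalue shows the graph is connected. By the matrix-tree theorem the graph has (1/6) * product of the nonzero eigenvalues = 6 spanning trees. There is one zero in the spectrum, matching the 1 component.

[0, 1, 1, 3, 3, 4]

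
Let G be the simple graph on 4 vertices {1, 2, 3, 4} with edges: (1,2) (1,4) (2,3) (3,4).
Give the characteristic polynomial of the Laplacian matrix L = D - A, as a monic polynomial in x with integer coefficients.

x^4 - 8x^3 + 20x^2 - 16x

Reading degrees in the order [1, 2, 3, 4] gives [2, 2, 2, 2]; set D = diag(2, 2, 2, 2) and form L = D - A. L has integer entries, so p(x) = det(xI - L) has integer coefficients. Expanding the determinant yields x^4 - 8x^3 + 20x^2 - 16x. The constant term is 0 because L is singular (the all-ones vector lies in its kernel). By the matrix-tree theorem the graph has (1/4) * product of the nonzero eigenvalues = 4 spanning trees.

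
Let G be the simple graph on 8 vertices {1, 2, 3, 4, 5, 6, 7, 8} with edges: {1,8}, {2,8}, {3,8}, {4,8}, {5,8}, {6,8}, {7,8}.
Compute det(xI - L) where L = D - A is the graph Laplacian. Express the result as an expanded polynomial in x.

Each diagonal entry of L is the vertex degree and each off-diagonal entry is -1 where an edge is present, 0 otherwise; in the order [1, 2, 3, 4, 5, 6, 7, 8] the diagonal is [1, 1, 1, 1, 1, 1, 1, 7]. L has integer entries, so p(x) = det(xI - L) has integer coefficients. Expanding the determinant yields x^8 - 14x^7 + 63x^6 - 140x^5 + 175x^4 - 126x^3 + 49x^2 - 8x. The constant term is 0 because L is singular (the all-ones vector lies in its kernel). There is one zero in the spectrum, matching the 1 component.

x^8 - 14x^7 + 63x^6 - 140x^5 + 175x^4 - 126x^3 + 49x^2 - 8x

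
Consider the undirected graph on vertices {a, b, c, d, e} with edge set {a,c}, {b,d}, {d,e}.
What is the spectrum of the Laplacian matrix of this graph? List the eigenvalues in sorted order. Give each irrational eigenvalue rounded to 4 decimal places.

[0, 0, 1, 2, 3]

With the vertex order [a, b, c, d, e], the degrees are [1, 1, 1, 2, 1], giving D = diag(1, 1, 1, 2, 1) and L = D - A. L is symmetric positive semidefinite, so every eigenvalue is real and nonnegative. The 2 zero eigenvalues correspond to the 2 connected components. There are 2 zeros in the spectrum, matching the 2 components.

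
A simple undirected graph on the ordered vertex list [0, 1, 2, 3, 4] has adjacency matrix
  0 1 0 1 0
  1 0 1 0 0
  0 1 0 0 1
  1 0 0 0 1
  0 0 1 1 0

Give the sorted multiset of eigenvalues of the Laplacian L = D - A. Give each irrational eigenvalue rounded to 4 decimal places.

[0, 1.3820, 1.3820, 3.6180, 3.6180]

With the vertex order [0, 1, 2, 3, 4], the degrees are [2, 2, 2, 2, 2], giving D = diag(2, 2, 2, 2, 2) and L = D - A. The multiplicity of 0 as a Laplacian eigenvalue equals the number of connected components. By the matrix-tree theorem the graph has (1/5) * product of the nonzero eigenvalues = 5 spanning trees.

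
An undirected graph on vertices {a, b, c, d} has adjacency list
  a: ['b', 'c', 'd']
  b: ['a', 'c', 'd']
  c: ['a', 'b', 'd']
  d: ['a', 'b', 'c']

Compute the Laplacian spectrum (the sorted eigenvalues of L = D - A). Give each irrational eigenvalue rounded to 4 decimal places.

With the vertex order [a, b, c, d], the degrees are [3, 3, 3, 3], giving D = diag(3, 3, 3, 3) and L = D - A. The multiplicity of 0 as a Laplacian eigenvalue equals the number of connected components. The largest eigenvalue, 4, is at most the vertex count 4. The eigenvalues sum to 12, which equals trace(L) = 2|E|.

[0, 4, 4, 4]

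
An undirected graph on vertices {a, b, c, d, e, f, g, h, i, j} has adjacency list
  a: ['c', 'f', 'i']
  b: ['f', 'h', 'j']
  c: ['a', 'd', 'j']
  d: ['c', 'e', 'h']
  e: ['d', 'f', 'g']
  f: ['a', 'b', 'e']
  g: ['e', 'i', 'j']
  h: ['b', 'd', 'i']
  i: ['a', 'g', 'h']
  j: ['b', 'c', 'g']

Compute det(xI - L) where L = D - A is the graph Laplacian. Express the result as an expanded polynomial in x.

With the vertex order [a, b, c, d, e, f, g, h, i, j], the degrees are [3, 3, 3, 3, 3, 3, 3, 3, 3, 3], giving D = diag(3, 3, 3, 3, 3, 3, 3, 3, 3, 3) and L = D - A. The eigenvalues of L are [0, 2, 2, 2, 2, 2, 5, 5, 5, 5]; the characteristic polynomial is the product of (x - lambda_i), which multiplies out to x^10 - 30x^9 + 390x^8 - 2880x^7 + 13305x^6 - 39882x^5 + 77640x^4 - 94800x^3 + 66000x^2 - 20000x. Since p(0) = det(-L) = 0, x divides p(x). There is one zero in the spectrum, matching the 1 component.

x^10 - 30x^9 + 390x^8 - 2880x^7 + 13305x^6 - 39882x^5 + 77640x^4 - 94800x^3 + 66000x^2 - 20000x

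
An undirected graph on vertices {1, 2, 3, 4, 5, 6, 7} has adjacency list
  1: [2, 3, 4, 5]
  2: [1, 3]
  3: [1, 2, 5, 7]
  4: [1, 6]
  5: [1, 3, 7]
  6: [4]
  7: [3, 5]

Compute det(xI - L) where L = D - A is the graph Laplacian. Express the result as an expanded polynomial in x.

x^7 - 18x^6 + 126x^5 - 432x^4 + 747x^3 - 590x^2 + 147x

Each diagonal entry of L is the vertex degree and each off-diagonal entry is -1 where an edge is present, 0 otherwise; in the order [1, 2, 3, 4, 5, 6, 7] the diagonal is [4, 2, 4, 2, 3, 1, 2]. Computing det(xI - L) by cofactor expansion (or equivalently via sum-over-permutations) gives x^7 - 18x^6 + 126x^5 - 432x^4 + 747x^3 - 590x^2 + 147x. Since p(0) = det(-L) = 0, x divides p(x).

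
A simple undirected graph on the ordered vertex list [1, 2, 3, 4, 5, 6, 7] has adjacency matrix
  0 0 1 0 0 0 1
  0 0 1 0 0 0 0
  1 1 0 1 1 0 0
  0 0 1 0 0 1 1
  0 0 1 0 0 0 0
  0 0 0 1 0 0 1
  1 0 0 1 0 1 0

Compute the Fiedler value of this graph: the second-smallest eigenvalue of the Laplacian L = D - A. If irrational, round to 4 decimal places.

0.6338

Reading degrees in the order [1, 2, 3, 4, 5, 6, 7] gives [2, 1, 4, 3, 1, 2, 3]; set D = diag(2, 1, 4, 3, 1, 2, 3) and form L = D - A. The sorted Laplacian eigenvalues are [0, 0.6338, 1, 1.7405, 3.3172, 3.8665, 5.4420]; the algebraic connectivity is the second entry, 0.6338. The eigenvalues sum to 16, which equals trace(L) = 2|E|. There is one zero in the spectrum, matching the 1 component.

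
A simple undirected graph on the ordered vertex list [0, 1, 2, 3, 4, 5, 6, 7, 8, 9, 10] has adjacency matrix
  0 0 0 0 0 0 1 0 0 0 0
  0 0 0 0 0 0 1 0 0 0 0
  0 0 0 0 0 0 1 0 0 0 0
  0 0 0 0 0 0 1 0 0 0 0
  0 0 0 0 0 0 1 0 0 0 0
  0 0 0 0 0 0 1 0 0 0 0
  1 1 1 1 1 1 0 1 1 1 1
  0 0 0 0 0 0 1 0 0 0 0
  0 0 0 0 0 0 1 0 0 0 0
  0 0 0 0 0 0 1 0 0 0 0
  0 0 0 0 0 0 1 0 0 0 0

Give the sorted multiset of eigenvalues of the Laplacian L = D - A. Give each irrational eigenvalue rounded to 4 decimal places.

With the vertex order [0, 1, 2, 3, 4, 5, 6, 7, 8, 9, 10], the degrees are [1, 1, 1, 1, 1, 1, 10, 1, 1, 1, 1], giving D = diag(1, 1, 1, 1, 1, 1, 10, 1, 1, 1, 1) and L = D - A. L is symmetric positive semidefinite, so every eigenvalue is real and nonnegative. The single zero eigenvalue shows the graph is connected. There is one zero in the spectrum, matching the 1 component.

[0, 1, 1, 1, 1, 1, 1, 1, 1, 1, 11]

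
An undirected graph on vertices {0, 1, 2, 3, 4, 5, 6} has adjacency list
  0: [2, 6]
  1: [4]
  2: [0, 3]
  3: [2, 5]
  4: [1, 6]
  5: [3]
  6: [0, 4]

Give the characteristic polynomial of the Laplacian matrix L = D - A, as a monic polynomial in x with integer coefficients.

x^7 - 12x^6 + 55x^5 - 120x^4 + 126x^3 - 56x^2 + 7x

Reading degrees in the order [0, 1, 2, 3, 4, 5, 6] gives [2, 1, 2, 2, 2, 1, 2]; set D = diag(2, 1, 2, 2, 2, 1, 2) and form L = D - A. Computing det(xI - L) by cofactor expansion (or equivalently via sum-over-permutations) gives x^7 - 12x^6 + 55x^5 - 120x^4 + 126x^3 - 56x^2 + 7x. The coefficient of x^6 equals -trace(L) = -12, matching the sum of degrees. There is one zero in the spectrum, matching the 1 component.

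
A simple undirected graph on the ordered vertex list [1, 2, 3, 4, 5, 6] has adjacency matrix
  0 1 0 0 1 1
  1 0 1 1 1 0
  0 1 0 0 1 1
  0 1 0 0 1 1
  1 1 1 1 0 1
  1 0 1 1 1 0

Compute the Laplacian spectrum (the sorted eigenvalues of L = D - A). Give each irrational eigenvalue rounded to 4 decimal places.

Each diagonal entry of L is the vertex degree and each off-diagonal entry is -1 where an edge is present, 0 otherwise; in the order [1, 2, 3, 4, 5, 6] the diagonal is [3, 4, 3, 3, 5, 4]. Diagonalising L (or applying a numerical eigensolver to the 6x6 matrix) gives the spectrum above. The eigenvalues sum to 22, which equals trace(L) = 2|E|. There is one zero in the spectrum, matching the 1 component.

[0, 3, 3, 4, 6, 6]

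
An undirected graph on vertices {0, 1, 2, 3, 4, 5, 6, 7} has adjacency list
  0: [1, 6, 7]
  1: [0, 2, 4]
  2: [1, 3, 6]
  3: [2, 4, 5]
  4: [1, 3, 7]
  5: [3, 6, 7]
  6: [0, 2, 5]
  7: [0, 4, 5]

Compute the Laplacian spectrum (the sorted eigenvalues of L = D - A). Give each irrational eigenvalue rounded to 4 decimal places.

Reading degrees in the order [0, 1, 2, 3, 4, 5, 6, 7] gives [3, 3, 3, 3, 3, 3, 3, 3]; set D = diag(3, 3, 3, 3, 3, 3, 3, 3) and form L = D - A. L is symmetric positive semidefinite, so every eigenvalue is real and nonnegative. There is one zero in the spectrum, matching the 1 component.

[0, 2, 2, 2, 4, 4, 4, 6]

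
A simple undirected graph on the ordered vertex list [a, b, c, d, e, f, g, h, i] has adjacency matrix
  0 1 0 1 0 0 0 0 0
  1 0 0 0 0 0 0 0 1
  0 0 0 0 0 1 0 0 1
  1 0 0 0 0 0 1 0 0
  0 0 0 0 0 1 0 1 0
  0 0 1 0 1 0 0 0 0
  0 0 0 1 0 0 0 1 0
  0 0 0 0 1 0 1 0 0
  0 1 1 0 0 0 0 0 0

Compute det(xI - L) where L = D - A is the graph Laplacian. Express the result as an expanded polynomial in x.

x^9 - 18x^8 + 135x^7 - 546x^6 + 1287x^5 - 1782x^4 + 1386x^3 - 540x^2 + 81x

With the vertex order [a, b, c, d, e, f, g, h, i], the degrees are [2, 2, 2, 2, 2, 2, 2, 2, 2], giving D = diag(2, 2, 2, 2, 2, 2, 2, 2, 2) and L = D - A. Computing det(xI - L) by cofactor expansion (or equivalently via sum-over-permutations) gives x^9 - 18x^8 + 135x^7 - 546x^6 + 1287x^5 - 1782x^4 + 1386x^3 - 540x^2 + 81x. The constant term is 0 because L is singular (the all-ones vector lies in its kernel). By the matrix-tree theorem the graph has (1/9) * product of the nonzero eigenvalues = 9 spanning trees. The largest eigenvalue, 3.8794, is at most the vertex count 9.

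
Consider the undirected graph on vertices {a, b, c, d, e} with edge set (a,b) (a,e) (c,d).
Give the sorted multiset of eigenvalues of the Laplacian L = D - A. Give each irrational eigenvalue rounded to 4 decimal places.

[0, 0, 1, 2, 3]

Reading degrees in the order [a, b, c, d, e] gives [2, 1, 1, 1, 1]; set D = diag(2, 1, 1, 1, 1) and form L = D - A. The multiplicity of 0 as a Laplacian eigenvalue equals the number of connected components. The 2 zero eigenvalues correspond to the 2 connected components. The eigenvalues sum to 6, which equals trace(L) = 2|E|.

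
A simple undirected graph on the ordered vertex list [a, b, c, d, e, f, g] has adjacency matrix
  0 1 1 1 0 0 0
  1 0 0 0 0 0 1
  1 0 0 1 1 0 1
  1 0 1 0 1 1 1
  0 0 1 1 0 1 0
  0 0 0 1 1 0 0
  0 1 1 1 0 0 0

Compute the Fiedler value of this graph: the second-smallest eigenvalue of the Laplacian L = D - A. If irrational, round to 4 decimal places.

1.1442

With the vertex order [a, b, c, d, e, f, g], the degrees are [3, 2, 4, 5, 3, 2, 3], giving D = diag(3, 2, 4, 5, 3, 2, 3) and L = D - A. The sorted Laplacian eigenvalues are [0, 1.1442, 2.5858, 3, 3.6784, 5.4142, 6.1774]; the algebraic connectivity is the second entry, 1.1442.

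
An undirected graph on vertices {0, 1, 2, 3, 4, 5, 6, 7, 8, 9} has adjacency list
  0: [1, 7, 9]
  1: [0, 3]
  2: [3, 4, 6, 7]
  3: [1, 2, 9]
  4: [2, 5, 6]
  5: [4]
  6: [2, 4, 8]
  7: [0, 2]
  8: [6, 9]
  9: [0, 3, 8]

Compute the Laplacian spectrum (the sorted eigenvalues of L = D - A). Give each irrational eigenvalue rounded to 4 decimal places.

[0, 0.5042, 1.1332, 1.5059, 2, 2.7283, 3.3187, 4.3474, 5, 5.4623]

Reading degrees in the order [0, 1, 2, 3, 4, 5, 6, 7, 8, 9] gives [3, 2, 4, 3, 3, 1, 3, 2, 2, 3]; set D = diag(3, 2, 4, 3, 3, 1, 3, 2, 2, 3) and form L = D - A. Since every row of L sums to 0, the all-ones vector is in the kernel and 0 is an eigenvalue. The largest eigenvalue, 5.4623, is at most the vertex count 10.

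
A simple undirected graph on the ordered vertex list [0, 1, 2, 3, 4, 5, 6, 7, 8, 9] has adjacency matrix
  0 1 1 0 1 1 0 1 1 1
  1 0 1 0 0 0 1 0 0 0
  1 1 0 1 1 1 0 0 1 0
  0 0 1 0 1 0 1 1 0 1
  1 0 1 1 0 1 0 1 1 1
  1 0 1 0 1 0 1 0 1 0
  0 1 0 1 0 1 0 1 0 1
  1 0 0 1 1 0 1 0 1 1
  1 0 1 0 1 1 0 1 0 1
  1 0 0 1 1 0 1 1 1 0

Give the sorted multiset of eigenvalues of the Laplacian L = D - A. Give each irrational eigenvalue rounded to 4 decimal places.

[0, 2.7907, 3.9147, 5, 5.3616, 7, 7.2394, 7.7355, 8.2501, 8.7080]

Each diagonal entry of L is the vertex degree and each off-diagonal entry is -1 where an edge is present, 0 otherwise; in the order [0, 1, 2, 3, 4, 5, 6, 7, 8, 9] the diagonal is [7, 3, 6, 5, 7, 5, 5, 6, 6, 6]. L is symmetric positive semidefinite, so every eigenvalue is real and nonnegative. The single zero eigenvalue shows the graph is connected. The largest eigenvalue, 8.7080, is at most the vertex count 10.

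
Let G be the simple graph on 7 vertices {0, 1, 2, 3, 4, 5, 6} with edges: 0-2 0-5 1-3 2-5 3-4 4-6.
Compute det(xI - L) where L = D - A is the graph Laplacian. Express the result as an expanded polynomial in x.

x^7 - 12x^6 + 55x^5 - 118x^4 + 114x^3 - 36x^2

Reading degrees in the order [0, 1, 2, 3, 4, 5, 6] gives [2, 1, 2, 2, 2, 2, 1]; set D = diag(2, 1, 2, 2, 2, 2, 1) and form L = D - A. Computing det(xI - L) by cofactor expansion (or equivalently via sum-over-permutations) gives x^7 - 12x^6 + 55x^5 - 118x^4 + 114x^3 - 36x^2. The coefficient of x^6 equals -trace(L) = -12, matching the sum of degrees.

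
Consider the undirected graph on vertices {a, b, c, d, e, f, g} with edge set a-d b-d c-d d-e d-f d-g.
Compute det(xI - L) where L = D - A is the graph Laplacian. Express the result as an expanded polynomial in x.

With the vertex order [a, b, c, d, e, f, g], the degrees are [1, 1, 1, 6, 1, 1, 1], giving D = diag(1, 1, 1, 6, 1, 1, 1) and L = D - A. Computing det(xI - L) by cofactor expansion (or equivalently via sum-over-permutations) gives x^7 - 12x^6 + 45x^5 - 80x^4 + 75x^3 - 36x^2 + 7x. The coefficient of x^6 equals -trace(L) = -12, matching the sum of degrees. By the matrix-tree theorem the graph has (1/7) * product of the nonzero eigenvalues = 1 spanning tree.

x^7 - 12x^6 + 45x^5 - 80x^4 + 75x^3 - 36x^2 + 7x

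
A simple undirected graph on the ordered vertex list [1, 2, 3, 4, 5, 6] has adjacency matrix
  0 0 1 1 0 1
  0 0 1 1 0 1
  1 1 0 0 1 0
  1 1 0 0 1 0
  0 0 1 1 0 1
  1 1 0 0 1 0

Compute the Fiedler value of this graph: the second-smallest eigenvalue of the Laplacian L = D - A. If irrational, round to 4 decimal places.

3

With the vertex order [1, 2, 3, 4, 5, 6], the degrees are [3, 3, 3, 3, 3, 3], giving D = diag(3, 3, 3, 3, 3, 3) and L = D - A. The sorted Laplacian eigenvalues are [0, 3, 3, 3, 3, 6]; the algebraic connectivity is the second entry, 3. By the matrix-tree theorem the graph has (1/6) * product of the nonzero eigenvalues = 81 spanning trees. The largest eigenvalue, 6, is at most the vertex count 6.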